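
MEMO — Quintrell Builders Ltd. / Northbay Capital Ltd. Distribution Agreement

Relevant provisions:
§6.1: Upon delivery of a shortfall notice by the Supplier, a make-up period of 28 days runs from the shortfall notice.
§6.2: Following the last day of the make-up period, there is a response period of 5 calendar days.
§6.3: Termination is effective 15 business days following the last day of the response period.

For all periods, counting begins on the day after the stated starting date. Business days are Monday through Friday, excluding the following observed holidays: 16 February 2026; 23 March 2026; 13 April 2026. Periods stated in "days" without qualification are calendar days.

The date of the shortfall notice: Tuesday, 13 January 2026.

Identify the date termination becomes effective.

9 March 2026

The last day of the make-up period: 28 calendar days after 13 January 2026 is 10 February 2026.
The last day of the response period: 5 calendar days after 10 February 2026 is 15 February 2026.
From Sunday, 15 February 2026, 15 business days (Feb 17, Feb 18, Feb 19, Feb 20, …, Mar 5, Mar 6, Mar 9, skipping weekends and the listed holiday on Feb 16) brings us to Monday, 9 March 2026, which is the date termination becomes effective.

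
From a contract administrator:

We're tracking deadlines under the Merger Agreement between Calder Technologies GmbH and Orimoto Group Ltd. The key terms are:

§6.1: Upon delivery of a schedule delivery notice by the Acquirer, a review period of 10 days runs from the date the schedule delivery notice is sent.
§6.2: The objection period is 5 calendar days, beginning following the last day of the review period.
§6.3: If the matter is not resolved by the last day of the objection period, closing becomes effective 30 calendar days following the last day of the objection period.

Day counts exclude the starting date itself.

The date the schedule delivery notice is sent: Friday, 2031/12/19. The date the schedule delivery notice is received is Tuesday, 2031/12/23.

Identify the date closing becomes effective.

2032/02/02

Adding 10 calendar days to 2031/12/19 gives 2031/12/29, which is the last day of the review period.
The last day of the objection period: 5 calendar days after 2031/12/29 is 2032/01/03.
The date closing becomes effective: 2032/01/03 + 30 days = 2032/02/02.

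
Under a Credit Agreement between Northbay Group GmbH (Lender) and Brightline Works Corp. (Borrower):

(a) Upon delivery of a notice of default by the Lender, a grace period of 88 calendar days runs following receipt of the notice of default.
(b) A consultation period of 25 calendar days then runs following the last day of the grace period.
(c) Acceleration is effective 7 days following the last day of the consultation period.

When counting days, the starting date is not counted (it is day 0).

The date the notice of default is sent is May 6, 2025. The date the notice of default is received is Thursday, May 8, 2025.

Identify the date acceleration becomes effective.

Adding 88 calendar days to May 8, 2025 gives August 4, 2025, which is the last day of the grace period.
Adding 25 calendar days to August 4, 2025 gives August 29, 2025, which is the last day of the consultation period.
The date acceleration becomes effective: August 29, 2025 + 7 days = September 5, 2025.

September 5, 2025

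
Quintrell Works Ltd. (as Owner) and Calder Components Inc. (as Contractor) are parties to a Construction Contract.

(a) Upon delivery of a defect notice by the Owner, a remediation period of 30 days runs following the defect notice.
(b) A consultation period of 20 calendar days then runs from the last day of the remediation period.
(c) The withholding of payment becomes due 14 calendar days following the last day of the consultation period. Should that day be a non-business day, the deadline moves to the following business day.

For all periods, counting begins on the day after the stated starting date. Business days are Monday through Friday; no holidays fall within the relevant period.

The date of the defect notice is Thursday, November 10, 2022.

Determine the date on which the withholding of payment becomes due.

January 13, 2023

Adding 30 calendar days to November 10, 2022 gives December 10, 2022, which is the last day of the remediation period.
The last day of the consultation period: December 10, 2022 + 20 days = December 30, 2022.
Adding 14 calendar days to December 30, 2022 gives January 13, 2023, which is the date on which the withholding of payment becomes due. January 13, 2023 is a Friday, so no roll-forward applies.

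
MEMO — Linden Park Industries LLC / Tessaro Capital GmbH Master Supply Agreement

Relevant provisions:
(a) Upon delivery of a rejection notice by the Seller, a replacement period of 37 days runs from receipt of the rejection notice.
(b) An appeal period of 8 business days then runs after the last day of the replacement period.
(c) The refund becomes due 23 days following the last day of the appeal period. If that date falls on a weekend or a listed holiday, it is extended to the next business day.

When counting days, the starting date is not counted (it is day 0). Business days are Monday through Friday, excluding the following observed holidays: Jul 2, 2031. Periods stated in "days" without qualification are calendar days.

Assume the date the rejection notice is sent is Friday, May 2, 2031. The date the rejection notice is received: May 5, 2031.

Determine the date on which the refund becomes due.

Jul 16, 2031

The last day of the replacement period: 37 calendar days after May 5, 2031 is Jun 11, 2031.
From Wednesday, Jun 11, 2031, 8 business days (Jun 12, Jun 13, Jun 16, Jun 17, Jun 18, Jun 19, Jun 20, Jun 23, skipping weekends) brings us to Monday, Jun 23, 2031, which is the last day of the appeal period.
Adding 23 calendar days to Jun 23, 2031 gives Jul 16, 2031, which is the date on which the refund becomes due. Jul 16, 2031 is a Wednesday and is not a listed holiday, so no roll-forward applies.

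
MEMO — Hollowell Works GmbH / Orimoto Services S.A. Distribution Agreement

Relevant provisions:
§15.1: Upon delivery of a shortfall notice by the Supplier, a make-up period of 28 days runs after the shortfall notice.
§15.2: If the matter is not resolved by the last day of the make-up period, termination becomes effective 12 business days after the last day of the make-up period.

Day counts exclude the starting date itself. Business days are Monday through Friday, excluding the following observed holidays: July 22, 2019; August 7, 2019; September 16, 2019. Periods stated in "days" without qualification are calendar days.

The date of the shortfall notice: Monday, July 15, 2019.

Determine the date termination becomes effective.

August 28, 2019

The last day of the make-up period: 28 calendar days after July 15, 2019 is August 12, 2019.
From Monday, August 12, 2019, 12 business days (Aug 13, Aug 14, Aug 15, Aug 16, …, Aug 26, Aug 27, Aug 28, skipping weekends) brings us to Wednesday, August 28, 2019, which is the date termination becomes effective.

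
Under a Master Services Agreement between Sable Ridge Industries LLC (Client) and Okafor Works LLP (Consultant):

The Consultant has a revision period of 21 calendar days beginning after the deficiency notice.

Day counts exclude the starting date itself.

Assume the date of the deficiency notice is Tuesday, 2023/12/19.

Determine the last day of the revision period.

The last day of the revision period: 2023/12/19 + 21 days = 2024/01/09.

2024/01/09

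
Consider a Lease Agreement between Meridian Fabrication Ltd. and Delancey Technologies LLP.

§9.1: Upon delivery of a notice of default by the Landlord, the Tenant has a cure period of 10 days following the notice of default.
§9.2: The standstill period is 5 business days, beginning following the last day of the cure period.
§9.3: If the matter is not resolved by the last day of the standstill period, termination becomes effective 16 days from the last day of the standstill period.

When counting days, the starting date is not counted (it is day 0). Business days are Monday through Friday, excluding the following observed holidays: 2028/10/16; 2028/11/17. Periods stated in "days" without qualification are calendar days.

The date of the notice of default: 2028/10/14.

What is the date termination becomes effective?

The last day of the cure period: 2028/10/14 + 10 days = 2028/10/24.
The last day of the standstill period: counting 5 business days from Tuesday, 2028/10/24 (Oct 25, Oct 26, Oct 27, Oct 30, Oct 31, skipping weekends) reaches Tuesday, 2028/10/31.
Adding 16 calendar days to 2028/10/31 gives 2028/11/16, which is the date termination becomes effective.

2028/11/16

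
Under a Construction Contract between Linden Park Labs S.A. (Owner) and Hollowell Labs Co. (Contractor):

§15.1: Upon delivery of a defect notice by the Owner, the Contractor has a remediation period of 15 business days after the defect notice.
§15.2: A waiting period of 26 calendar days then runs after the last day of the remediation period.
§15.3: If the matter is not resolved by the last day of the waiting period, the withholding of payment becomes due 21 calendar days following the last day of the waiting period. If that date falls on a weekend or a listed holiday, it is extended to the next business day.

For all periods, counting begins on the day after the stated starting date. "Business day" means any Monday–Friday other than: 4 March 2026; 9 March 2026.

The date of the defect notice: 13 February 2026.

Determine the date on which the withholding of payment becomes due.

27 April 2026

The last day of the remediation period: counting 15 business days from Friday, 13 February 2026 (Feb 16, Feb 17, Feb 18, Feb 19, …, Mar 5, Mar 6, Mar 10, skipping weekends and the listed holidays on Mar 4, Mar 9) reaches Tuesday, 10 March 2026.
The last day of the waiting period: 10 March 2026 + 26 days = 5 April 2026.
The date on which the withholding of payment becomes due: 5 April 2026 + 21 days = 26 April 2026. That falls on a Sunday, so it rolls to the next business day, Monday, 27 April 2026.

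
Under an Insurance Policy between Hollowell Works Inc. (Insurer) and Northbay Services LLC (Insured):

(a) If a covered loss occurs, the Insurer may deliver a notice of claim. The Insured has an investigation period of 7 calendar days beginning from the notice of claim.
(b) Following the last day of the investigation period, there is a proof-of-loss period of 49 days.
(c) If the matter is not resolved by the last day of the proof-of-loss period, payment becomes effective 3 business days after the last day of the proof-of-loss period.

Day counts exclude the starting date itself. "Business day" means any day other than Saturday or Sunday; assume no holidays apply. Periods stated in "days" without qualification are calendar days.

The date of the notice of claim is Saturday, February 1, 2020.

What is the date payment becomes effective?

April 1, 2020

The last day of the investigation period: February 1, 2020 + 7 days = February 8, 2020.
The last day of the proof-of-loss period: 49 calendar days after February 8, 2020 is March 28, 2020.
From Saturday, March 28, 2020, 3 business days (Mar 30, Mar 31, Apr 1, skipping weekends) brings us to Wednesday, April 1, 2020, which is the date payment becomes effective.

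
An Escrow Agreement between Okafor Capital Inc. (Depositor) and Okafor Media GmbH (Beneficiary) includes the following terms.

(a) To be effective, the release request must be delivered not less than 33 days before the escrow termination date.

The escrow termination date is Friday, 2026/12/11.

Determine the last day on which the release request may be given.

Counting back 33 calendar days from 2026/12/11 gives 2026/11/08.

2026/11/08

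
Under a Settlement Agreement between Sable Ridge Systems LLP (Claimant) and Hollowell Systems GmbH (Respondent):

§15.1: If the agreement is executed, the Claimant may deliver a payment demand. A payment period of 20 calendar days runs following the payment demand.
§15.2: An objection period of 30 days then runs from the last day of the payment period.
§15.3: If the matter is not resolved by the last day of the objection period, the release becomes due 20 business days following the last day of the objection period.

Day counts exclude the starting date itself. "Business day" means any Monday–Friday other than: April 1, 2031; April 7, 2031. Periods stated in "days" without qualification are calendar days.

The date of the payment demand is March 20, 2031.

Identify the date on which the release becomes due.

June 6, 2031

The last day of the payment period: 20 calendar days after March 20, 2031 is April 9, 2031.
The last day of the objection period: April 9, 2031 + 30 days = May 9, 2031.
The date on which the release becomes due: counting 20 business days from Friday, May 9, 2031 (May 12, May 13, May 14, May 15, …, Jun 4, Jun 5, Jun 6, skipping weekends) reaches Friday, June 6, 2031.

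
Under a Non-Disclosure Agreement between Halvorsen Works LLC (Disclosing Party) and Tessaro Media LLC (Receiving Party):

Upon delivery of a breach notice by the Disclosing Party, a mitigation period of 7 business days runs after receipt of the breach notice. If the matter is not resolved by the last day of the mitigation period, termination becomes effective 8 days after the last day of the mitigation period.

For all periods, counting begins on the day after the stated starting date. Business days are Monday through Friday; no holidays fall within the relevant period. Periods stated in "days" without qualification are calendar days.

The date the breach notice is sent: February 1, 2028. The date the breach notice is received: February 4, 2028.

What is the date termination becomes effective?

From Friday, February 4, 2028, 7 business days (Feb 7, Feb 8, Feb 9, Feb 10, Feb 11, Feb 14, Feb 15, skipping weekends) brings us to Tuesday, February 15, 2028, which is the last day of the mitigation period.
The date termination becomes effective: February 15, 2028 + 8 days = February 23, 2028.

February 23, 2028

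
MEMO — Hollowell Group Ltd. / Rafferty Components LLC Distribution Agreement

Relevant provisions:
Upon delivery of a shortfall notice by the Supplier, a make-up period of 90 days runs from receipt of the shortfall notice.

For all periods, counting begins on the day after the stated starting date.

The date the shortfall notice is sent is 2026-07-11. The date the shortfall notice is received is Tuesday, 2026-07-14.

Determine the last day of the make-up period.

2026-10-12

Adding 90 calendar days to 2026-07-14 gives 2026-10-12, which is the last day of the make-up period.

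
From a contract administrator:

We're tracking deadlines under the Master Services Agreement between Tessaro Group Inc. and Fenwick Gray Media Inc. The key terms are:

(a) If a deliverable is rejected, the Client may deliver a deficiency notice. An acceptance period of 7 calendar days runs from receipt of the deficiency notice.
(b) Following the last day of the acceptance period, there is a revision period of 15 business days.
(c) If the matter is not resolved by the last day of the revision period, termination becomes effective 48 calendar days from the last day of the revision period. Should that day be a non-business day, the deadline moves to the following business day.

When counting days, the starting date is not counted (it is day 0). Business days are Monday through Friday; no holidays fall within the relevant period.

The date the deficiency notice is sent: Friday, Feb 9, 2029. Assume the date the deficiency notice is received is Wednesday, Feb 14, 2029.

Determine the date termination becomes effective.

May 1, 2029

The last day of the acceptance period: Feb 14, 2029 + 7 days = Feb 21, 2029.
From Wednesday, Feb 21, 2029, 15 business days (Feb 22, Feb 23, Feb 26, Feb 27, …, Mar 12, Mar 13, Mar 14, skipping weekends) brings us to Wednesday, Mar 14, 2029, which is the last day of the revision period.
Adding 48 calendar days to Mar 14, 2029 gives May 1, 2029, which is the date termination becomes effective. May 1, 2029 is a Tuesday, so no roll-forward applies.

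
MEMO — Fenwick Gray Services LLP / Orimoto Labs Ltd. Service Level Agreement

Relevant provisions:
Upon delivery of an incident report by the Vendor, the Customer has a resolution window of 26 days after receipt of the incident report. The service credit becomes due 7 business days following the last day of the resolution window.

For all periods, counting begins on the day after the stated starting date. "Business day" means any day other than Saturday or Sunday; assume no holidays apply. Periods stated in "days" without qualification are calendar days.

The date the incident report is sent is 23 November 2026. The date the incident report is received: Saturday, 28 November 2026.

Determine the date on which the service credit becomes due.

4 January 2027

The last day of the resolution window: 28 November 2026 + 26 days = 24 December 2026.
From Thursday, 24 December 2026, 7 business days (Dec 25, Dec 28, Dec 29, Dec 30, Dec 31, Jan 1, Jan 4, skipping weekends) brings us to Monday, 4 January 2027, which is the date on which the service credit becomes due.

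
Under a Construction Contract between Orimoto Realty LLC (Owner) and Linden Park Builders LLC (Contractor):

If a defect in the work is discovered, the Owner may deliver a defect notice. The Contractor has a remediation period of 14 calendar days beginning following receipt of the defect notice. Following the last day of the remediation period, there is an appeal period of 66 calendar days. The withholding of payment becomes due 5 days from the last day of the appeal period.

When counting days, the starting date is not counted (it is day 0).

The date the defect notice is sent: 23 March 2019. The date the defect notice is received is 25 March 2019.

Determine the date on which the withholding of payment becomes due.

The last day of the remediation period: 25 March 2019 + 14 days = 8 April 2019.
The last day of the appeal period: 8 April 2019 + 66 days = 13 June 2019.
The date on which the withholding of payment becomes due: 5 calendar days after 13 June 2019 is 18 June 2019.

18 June 2019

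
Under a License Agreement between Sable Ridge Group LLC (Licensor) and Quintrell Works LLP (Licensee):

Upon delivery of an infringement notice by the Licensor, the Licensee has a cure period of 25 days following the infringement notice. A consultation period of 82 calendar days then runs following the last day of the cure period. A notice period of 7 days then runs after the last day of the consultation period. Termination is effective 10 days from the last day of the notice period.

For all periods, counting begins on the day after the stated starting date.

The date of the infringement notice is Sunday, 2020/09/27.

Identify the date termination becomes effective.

The last day of the cure period: 25 calendar days after 2020/09/27 is 2020/10/22.
The last day of the consultation period: 82 calendar days after 2020/10/22 is 2021/01/12.
The last day of the notice period: 7 calendar days after 2021/01/12 is 2021/01/19.
The date termination becomes effective: 10 calendar days after 2021/01/19 is 2021/01/29.

2021/01/29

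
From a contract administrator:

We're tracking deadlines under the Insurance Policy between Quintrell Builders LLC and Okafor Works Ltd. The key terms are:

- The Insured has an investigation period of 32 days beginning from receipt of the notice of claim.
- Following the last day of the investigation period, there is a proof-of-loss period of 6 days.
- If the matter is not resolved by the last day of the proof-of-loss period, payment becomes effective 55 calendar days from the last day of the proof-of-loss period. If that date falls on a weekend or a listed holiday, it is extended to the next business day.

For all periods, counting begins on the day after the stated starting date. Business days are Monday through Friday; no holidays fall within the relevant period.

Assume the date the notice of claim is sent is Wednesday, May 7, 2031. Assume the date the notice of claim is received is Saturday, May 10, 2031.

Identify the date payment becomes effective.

The last day of the investigation period: 32 calendar days after May 10, 2031 is Jun 11, 2031.
Adding 6 calendar days to Jun 11, 2031 gives Jun 17, 2031, which is the last day of the proof-of-loss period.
The date payment becomes effective: 55 calendar days after Jun 17, 2031 is Aug 11, 2031. Aug 11, 2031 is a Monday, so no roll-forward applies.

Aug 11, 2031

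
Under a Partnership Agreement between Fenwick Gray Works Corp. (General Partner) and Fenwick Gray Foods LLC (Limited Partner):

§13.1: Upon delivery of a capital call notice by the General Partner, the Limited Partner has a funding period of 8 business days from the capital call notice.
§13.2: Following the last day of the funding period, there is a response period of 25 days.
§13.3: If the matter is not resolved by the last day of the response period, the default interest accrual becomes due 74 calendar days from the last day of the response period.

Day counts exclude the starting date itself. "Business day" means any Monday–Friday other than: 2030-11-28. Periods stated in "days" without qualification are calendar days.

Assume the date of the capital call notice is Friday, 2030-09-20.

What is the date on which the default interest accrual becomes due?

2031-01-09

The last day of the funding period: counting 8 business days from Friday, 2030-09-20 (Sep 23, Sep 24, Sep 25, Sep 26, Sep 27, Sep 30, Oct 1, Oct 2, skipping weekends) reaches Wednesday, 2030-10-02.
The last day of the response period: 25 calendar days after 2030-10-02 is 2030-10-27.
The date on which the default interest accrual becomes due: 74 calendar days after 2030-10-27 is 2031-01-09.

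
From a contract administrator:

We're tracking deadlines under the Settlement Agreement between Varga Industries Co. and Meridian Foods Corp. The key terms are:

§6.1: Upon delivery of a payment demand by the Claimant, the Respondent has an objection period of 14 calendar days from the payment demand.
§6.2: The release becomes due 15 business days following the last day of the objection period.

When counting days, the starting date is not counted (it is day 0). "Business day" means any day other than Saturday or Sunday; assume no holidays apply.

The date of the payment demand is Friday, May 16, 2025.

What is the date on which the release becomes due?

June 20, 2025

The last day of the objection period: May 16, 2025 + 14 days = May 30, 2025.
From Friday, May 30, 2025, 15 business days (Jun 2, Jun 3, Jun 4, Jun 5, …, Jun 18, Jun 19, Jun 20, skipping weekends) brings us to Friday, June 20, 2025, which is the date on which the release becomes due.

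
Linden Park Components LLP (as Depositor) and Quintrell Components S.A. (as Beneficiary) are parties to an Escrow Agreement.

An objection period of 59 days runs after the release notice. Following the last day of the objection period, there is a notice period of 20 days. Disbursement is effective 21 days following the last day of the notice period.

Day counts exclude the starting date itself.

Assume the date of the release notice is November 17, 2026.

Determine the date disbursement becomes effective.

February 25, 2027

Adding 59 calendar days to November 17, 2026 gives January 15, 2027, which is the last day of the objection period.
The last day of the notice period: 20 calendar days after January 15, 2027 is February 4, 2027.
The date disbursement becomes effective: 21 calendar days after February 4, 2027 is February 25, 2027.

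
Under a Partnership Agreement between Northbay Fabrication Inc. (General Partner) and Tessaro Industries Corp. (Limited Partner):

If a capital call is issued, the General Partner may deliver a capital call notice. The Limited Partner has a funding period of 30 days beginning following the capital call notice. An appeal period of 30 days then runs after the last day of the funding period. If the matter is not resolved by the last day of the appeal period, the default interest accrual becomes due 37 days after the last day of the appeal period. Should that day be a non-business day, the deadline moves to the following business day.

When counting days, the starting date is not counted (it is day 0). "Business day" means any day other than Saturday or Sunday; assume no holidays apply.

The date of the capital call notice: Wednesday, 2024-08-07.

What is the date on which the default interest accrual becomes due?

Adding 30 calendar days to 2024-08-07 gives 2024-09-06, which is the last day of the funding period.
The last day of the appeal period: 30 calendar days after 2024-09-06 is 2024-10-06.
The date on which the default interest accrual becomes due: 37 calendar days after 2024-10-06 is 2024-11-12. 2024-11-12 is a Tuesday, so no roll-forward applies.

2024-11-12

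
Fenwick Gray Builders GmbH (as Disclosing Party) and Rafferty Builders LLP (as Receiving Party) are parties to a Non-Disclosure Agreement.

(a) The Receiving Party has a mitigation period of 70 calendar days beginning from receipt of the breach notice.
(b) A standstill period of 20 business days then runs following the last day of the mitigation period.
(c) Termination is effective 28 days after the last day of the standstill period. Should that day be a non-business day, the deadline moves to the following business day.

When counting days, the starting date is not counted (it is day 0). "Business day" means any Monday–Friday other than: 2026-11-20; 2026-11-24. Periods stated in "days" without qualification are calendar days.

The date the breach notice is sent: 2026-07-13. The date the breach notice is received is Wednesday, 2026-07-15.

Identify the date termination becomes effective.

2026-11-18

The last day of the mitigation period: 70 calendar days after 2026-07-15 is 2026-09-23.
From Wednesday, 2026-09-23, 20 business days (Sep 24, Sep 25, Sep 28, Sep 29, …, Oct 19, Oct 20, Oct 21, skipping weekends) brings us to Wednesday, 2026-10-21, which is the last day of the standstill period.
Adding 28 calendar days to 2026-10-21 gives 2026-11-18, which is the date termination becomes effective. 2026-11-18 is a Wednesday and is not a listed holiday, so no roll-forward applies.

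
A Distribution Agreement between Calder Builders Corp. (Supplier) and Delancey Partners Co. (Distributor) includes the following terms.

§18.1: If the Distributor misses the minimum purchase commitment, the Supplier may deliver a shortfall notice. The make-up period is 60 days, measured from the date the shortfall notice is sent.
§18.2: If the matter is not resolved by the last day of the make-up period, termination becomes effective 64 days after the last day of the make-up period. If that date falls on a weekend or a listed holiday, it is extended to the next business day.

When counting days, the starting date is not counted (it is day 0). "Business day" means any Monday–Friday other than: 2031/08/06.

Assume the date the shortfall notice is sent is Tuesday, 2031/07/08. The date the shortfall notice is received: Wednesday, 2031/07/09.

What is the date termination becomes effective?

The last day of the make-up period: 2031/07/08 + 60 days = 2031/09/06.
The date termination becomes effective: 2031/09/06 + 64 days = 2031/11/09. That falls on a Sunday, so it rolls to the next business day, Monday, 2031/11/10.

2031/11/10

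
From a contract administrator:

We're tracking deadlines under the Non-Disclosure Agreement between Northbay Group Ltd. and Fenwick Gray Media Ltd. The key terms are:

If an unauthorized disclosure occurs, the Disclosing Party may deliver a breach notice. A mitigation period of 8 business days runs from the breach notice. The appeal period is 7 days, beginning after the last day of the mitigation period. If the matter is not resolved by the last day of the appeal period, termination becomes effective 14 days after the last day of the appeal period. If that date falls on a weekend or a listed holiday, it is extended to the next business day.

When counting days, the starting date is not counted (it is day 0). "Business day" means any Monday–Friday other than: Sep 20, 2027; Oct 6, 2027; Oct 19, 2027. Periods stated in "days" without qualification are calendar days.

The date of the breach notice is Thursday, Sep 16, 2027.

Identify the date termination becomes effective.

Oct 20, 2027

The last day of the mitigation period: 8 business days after Thursday, Sep 16, 2027, skipping weekends and the listed holiday on Sep 20 — Sep 17, Sep 21, Sep 22, Sep 23, Sep 24, Sep 27, Sep 28, Sep 29 — lands on Wednesday, Sep 29, 2027.
Adding 7 calendar days to Sep 29, 2027 gives Oct 6, 2027, which is the last day of the appeal period.
The date termination becomes effective: Oct 6, 2027 + 14 days = Oct 20, 2027. Oct 20, 2027 is a Wednesday and is not a listed holiday, so no roll-forward applies.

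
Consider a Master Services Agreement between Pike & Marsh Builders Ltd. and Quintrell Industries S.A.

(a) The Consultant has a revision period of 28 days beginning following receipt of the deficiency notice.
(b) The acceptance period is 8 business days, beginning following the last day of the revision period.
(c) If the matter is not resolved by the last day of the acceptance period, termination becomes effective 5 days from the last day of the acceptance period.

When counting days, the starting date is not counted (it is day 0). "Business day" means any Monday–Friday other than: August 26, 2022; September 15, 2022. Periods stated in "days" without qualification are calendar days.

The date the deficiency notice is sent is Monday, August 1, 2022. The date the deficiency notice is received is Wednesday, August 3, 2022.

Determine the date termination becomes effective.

September 17, 2022

Adding 28 calendar days to August 3, 2022 gives August 31, 2022, which is the last day of the revision period.
The last day of the acceptance period: 8 business days after Wednesday, August 31, 2022, skipping weekends — Sep 1, Sep 2, Sep 5, Sep 6, Sep 7, Sep 8, Sep 9, Sep 12 — lands on Monday, September 12, 2022.
The date termination becomes effective: September 12, 2022 + 5 days = September 17, 2022.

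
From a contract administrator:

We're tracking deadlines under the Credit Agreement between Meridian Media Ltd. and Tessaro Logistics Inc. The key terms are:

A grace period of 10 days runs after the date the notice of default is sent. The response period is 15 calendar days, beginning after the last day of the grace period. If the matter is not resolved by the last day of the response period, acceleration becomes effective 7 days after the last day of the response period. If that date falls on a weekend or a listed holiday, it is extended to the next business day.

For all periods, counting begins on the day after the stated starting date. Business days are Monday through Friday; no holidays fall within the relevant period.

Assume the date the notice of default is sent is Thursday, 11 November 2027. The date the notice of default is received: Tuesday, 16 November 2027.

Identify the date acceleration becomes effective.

The last day of the grace period: 11 November 2027 + 10 days = 21 November 2027.
Adding 15 calendar days to 21 November 2027 gives 6 December 2027, which is the last day of the response period.
The date acceleration becomes effective: 7 calendar days after 6 December 2027 is 13 December 2027. 13 December 2027 is a Monday, so no roll-forward applies.

13 December 2027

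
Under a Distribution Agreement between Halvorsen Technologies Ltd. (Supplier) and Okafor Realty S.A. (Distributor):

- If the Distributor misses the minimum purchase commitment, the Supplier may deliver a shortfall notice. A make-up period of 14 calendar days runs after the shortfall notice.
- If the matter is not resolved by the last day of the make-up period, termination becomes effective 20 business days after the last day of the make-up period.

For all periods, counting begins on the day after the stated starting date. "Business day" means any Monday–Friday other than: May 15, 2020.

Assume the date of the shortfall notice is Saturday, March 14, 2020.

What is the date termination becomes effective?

April 24, 2020

The last day of the make-up period: March 14, 2020 + 14 days = March 28, 2020.
The date termination becomes effective: counting 20 business days from Saturday, March 28, 2020 (Mar 30, Mar 31, Apr 1, Apr 2, …, Apr 22, Apr 23, Apr 24, skipping weekends) reaches Friday, April 24, 2020.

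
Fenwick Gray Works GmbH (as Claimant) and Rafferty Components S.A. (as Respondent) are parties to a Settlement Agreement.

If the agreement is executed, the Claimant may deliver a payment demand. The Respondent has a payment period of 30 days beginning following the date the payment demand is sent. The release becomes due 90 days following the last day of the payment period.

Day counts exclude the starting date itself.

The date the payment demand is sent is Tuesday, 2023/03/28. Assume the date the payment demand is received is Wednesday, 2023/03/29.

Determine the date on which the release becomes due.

2023/07/26

Adding 30 calendar days to 2023/03/28 gives 2023/04/27, which is the last day of the payment period.
The date on which the release becomes due: 2023/04/27 + 90 days = 2023/07/26.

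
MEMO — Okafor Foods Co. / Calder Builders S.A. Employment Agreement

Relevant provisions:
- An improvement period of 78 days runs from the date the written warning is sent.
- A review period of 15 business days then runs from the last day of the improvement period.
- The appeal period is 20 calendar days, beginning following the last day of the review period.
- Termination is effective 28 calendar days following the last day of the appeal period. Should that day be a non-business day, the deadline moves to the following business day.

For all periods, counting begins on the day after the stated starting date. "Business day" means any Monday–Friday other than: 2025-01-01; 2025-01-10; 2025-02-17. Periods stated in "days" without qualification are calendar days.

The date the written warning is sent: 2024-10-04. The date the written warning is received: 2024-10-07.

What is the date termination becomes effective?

The last day of the improvement period: 2024-10-04 + 78 days = 2024-12-21.
The last day of the review period: 15 business days after Saturday, 2024-12-21, skipping weekends and the listed holidays on Jan 1, Jan 10 — Dec 23, Dec 24, Dec 25, Dec 26, …, Jan 9, Jan 13, Jan 14 — lands on Tuesday, 2025-01-14.
The last day of the appeal period: 20 calendar days after 2025-01-14 is 2025-02-03.
The date termination becomes effective: 28 calendar days after 2025-02-03 is 2025-03-03. 2025-03-03 is a Monday and is not a listed holiday, so no roll-forward applies.

2025-03-03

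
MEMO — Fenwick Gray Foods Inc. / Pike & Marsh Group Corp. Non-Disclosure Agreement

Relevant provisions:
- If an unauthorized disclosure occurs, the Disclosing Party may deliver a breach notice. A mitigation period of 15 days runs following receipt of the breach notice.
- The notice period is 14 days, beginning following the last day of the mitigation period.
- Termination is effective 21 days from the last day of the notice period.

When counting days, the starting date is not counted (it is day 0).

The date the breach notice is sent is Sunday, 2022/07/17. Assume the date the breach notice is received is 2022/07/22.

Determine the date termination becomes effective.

2022/09/10

Adding 15 calendar days to 2022/07/22 gives 2022/08/06, which is the last day of the mitigation period.
The last day of the notice period: 14 calendar days after 2022/08/06 is 2022/08/20.
The date termination becomes effective: 2022/08/20 + 21 days = 2022/09/10.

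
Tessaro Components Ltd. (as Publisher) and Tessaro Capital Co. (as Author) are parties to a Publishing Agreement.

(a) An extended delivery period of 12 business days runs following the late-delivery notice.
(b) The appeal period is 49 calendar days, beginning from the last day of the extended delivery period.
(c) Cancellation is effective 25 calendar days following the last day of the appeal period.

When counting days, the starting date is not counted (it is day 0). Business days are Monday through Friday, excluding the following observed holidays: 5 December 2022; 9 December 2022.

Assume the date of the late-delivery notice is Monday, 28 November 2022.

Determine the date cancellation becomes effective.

28 February 2023

The last day of the extended delivery period: 12 business days after Monday, 28 November 2022, skipping weekends and the listed holidays on Dec 5, Dec 9 — Nov 29, Nov 30, Dec 1, Dec 2, …, Dec 14, Dec 15, Dec 16 — lands on Friday, 16 December 2022.
The last day of the appeal period: 16 December 2022 + 49 days = 3 February 2023.
Adding 25 calendar days to 3 February 2023 gives 28 February 2023, which is the date cancellation becomes effective.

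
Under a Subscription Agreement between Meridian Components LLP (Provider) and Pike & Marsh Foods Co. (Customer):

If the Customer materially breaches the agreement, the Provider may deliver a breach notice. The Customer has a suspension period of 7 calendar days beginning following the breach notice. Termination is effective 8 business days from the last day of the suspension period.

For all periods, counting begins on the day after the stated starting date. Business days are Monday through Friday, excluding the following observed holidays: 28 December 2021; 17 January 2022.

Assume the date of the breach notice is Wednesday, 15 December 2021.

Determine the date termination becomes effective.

4 January 2022

The last day of the suspension period: 7 calendar days after 15 December 2021 is 22 December 2021.
From Wednesday, 22 December 2021, 8 business days (Dec 23, Dec 24, Dec 27, Dec 29, Dec 30, Dec 31, Jan 3, Jan 4, skipping weekends and the listed holiday on Dec 28) brings us to Tuesday, 4 January 2022, which is the date termination becomes effective.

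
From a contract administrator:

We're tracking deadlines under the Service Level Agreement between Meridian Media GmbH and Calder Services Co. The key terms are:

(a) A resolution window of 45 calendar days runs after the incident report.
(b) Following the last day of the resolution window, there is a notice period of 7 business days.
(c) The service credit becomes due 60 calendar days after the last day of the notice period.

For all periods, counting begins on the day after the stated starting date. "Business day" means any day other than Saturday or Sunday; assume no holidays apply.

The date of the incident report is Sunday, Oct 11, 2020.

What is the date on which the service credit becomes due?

The last day of the resolution window: 45 calendar days after Oct 11, 2020 is Nov 25, 2020.
From Wednesday, Nov 25, 2020, 7 business days (Nov 26, Nov 27, Nov 30, Dec 1, Dec 2, Dec 3, Dec 4, skipping weekends) brings us to Friday, Dec 4, 2020, which is the last day of the notice period.
The date on which the service credit becomes due: 60 calendar days after Dec 4, 2020 is Feb 2, 2021.

Feb 2, 2021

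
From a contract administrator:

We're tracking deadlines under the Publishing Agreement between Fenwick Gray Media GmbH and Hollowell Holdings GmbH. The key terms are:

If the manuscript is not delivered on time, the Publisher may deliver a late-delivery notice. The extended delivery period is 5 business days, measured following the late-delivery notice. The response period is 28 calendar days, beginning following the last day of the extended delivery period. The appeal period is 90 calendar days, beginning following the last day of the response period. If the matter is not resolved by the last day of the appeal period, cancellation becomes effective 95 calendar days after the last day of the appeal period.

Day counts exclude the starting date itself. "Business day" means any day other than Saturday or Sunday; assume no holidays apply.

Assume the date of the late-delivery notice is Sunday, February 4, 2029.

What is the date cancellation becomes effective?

From Sunday, February 4, 2029, 5 business days (Feb 5, Feb 6, Feb 7, Feb 8, Feb 9, skipping weekends) brings us to Friday, February 9, 2029, which is the last day of the extended delivery period.
The last day of the response period: 28 calendar days after February 9, 2029 is March 9, 2029.
The last day of the appeal period: March 9, 2029 + 90 days = June 7, 2029.
The date cancellation becomes effective: 95 calendar days after June 7, 2029 is September 10, 2029.

September 10, 2029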